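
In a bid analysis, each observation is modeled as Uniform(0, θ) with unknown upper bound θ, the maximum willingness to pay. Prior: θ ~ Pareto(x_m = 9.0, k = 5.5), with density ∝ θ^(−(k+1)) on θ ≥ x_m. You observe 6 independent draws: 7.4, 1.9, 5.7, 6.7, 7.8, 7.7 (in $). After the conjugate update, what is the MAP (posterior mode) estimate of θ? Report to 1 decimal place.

9.0

A Pareto(scale x_m, shape k) prior on the upper bound θ of Uniform(0, θ) is conjugate: posterior is Pareto(max(x_m, max xᵢ), k + n).
Sample maximum = 7.8; prior scale x_m = 9.0 → posterior scale = max = 9.0.
Posterior shape = 5.5 + 6 = 11.5.
The Pareto density is decreasing on [x_m, ∞), so the mode is x_m = 9.0.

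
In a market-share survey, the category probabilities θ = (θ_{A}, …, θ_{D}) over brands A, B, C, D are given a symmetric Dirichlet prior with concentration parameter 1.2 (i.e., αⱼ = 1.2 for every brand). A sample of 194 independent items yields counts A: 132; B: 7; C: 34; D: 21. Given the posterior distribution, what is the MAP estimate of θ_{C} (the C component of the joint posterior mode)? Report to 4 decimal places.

The Dirichlet prior is conjugate to the Multinomial likelihood: each posterior αⱼ = prior αⱼ + observed count nⱼ.
Posterior concentration: (133.2, 8.2, 35.2, 22.2), total = 198.8.
Joint mode component: (α_{C}−1)/(Σα−K) = 34.2/194.8 = 0.1756.

0.1756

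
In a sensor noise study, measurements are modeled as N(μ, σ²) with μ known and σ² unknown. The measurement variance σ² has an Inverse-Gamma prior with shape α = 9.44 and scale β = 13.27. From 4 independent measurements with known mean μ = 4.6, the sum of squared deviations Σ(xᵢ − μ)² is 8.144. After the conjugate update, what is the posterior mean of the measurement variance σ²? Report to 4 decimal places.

1.6611

With known mean μ and an Inverse-Gamma(α, β) prior on σ², the Normal likelihood is conjugate: posterior is Inv-Gamma(α + n/2, β + Σ(xᵢ−μ)²/2).
Posterior: Inv-Gamma(9.44 + 4/2, 13.27 + 8.144/2) = Inv-Gamma(11.44, 17.3420).
E[σ²|data] = β/(α−1) = 17.3420/10.44 = 1.6611.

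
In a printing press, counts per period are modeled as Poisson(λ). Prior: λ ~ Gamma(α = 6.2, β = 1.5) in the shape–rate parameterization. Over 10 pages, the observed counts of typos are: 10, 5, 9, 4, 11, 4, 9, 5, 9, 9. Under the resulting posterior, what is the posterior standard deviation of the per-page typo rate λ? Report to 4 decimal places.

0.7836

With a Gamma(shape α, rate β) prior, the Poisson likelihood is conjugate: the posterior is Gamma(α + ΣXᵢ, β + n).
Sum of counts S = 75 over n = 10 pages.
Posterior: Gamma(α+S, β+n) = Gamma(6.2+75, 1.5+10) = Gamma(81.2, 11.5).
SD = √α/β = √81.2/11.5 = 0.7836.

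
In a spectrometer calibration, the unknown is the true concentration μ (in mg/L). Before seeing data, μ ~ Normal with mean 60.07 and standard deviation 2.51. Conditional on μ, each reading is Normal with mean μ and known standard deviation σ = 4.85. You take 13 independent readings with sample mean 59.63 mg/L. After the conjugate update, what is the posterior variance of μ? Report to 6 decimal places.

For Normal data with known variance σ², a Normal(μ₀, σ₀²) prior on μ is conjugate. Posterior precision = 1/σ₀² + n/σ²; posterior mean is the precision-weighted average of μ₀ and x̄.
σ₀² = 2.51² = 6.3001, σ² = 4.85² = 23.5225; σ² + n·σ₀² = 23.5225 + 13·6.3001 = 105.4238.
Posterior precision = 1/σ₀² + n/σ² = 1/6.3001 + 13/23.5225 = (σ² + n·σ₀²)/(σ₀²σ²) = 105.4238/(6.3001·23.5225); posterior variance σₙ² = σ₀²σ²/(σ² + n·σ₀²) = 6.3001·23.5225/105.4238 = 1.405699.

1.405699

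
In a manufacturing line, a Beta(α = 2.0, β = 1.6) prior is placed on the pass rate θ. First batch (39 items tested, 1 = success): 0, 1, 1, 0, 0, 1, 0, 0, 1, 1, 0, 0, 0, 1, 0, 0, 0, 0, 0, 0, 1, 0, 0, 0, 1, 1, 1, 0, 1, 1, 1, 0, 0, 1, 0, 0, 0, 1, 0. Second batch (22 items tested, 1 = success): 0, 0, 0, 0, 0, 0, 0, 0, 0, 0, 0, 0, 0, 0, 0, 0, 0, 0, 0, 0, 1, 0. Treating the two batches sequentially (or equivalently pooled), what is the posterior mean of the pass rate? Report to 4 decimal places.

0.2786

The Beta prior is conjugate to a Binomial/Bernoulli likelihood; the update adds successes to α and failures to β.
After batch 1: Beta(2.0+15, 1.6+24) = Beta(17.0, 25.6).
After batch 2: Beta(17.0+1, 25.6+21) = Beta(18.0, 46.6).
Posterior mean = α/(α+β) = 18.0/64.6 = 0.2786.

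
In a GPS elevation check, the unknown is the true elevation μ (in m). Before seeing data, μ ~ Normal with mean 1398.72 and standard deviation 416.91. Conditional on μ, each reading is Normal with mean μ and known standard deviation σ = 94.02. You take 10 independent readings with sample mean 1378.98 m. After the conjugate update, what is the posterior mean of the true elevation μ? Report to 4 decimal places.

For Normal data with known variance σ², a Normal(μ₀, σ₀²) prior on μ is conjugate. Posterior precision = 1/σ₀² + n/σ²; posterior mean is the precision-weighted average of μ₀ and x̄.
n·x̄ = 10·1378.98 = 13789.8.
σ₀² = 416.91² = 173813.9481, σ² = 94.02² = 8839.7604; σ² + n·σ₀² = 8839.7604 + 10·173813.9481 = 1746979.2414.
Posterior mean = (μ₀/σ₀² + n·x̄/σ²)/(1/σ₀² + n/σ²) = (σ²·μ₀ + σ₀²·n·x̄)/(σ² + n·σ₀²) = (8839.7604·1398.72 + 173813.9481·13789.8)/1746979.2414 = 2409223931.176068/1746979.2414 = 1379.0799.

1379.0799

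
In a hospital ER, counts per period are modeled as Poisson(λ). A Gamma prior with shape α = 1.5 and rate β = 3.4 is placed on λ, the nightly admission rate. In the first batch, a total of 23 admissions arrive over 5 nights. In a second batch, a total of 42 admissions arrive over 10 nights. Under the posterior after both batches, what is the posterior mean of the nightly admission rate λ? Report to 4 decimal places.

3.6141

With a Gamma(shape α, rate β) prior, the Poisson likelihood is conjugate: the posterior is Gamma(α + ΣXᵢ, β + n).
After batch 1: Gamma(α+S, β+n) = Gamma(1.5+23, 3.4+5) = Gamma(24.5, 8.4).
After batch 2: Gamma(α+S, β+n) = Gamma(24.5+42, 8.4+10) = Gamma(66.5, 18.4).
Posterior mean = α/β = 66.5/18.4 = 3.6141.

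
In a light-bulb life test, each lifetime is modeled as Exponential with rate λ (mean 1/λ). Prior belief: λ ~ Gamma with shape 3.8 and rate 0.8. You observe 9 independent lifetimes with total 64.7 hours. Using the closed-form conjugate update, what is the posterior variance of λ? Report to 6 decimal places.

With a Gamma(shape α, rate β) prior on the exponential rate λ, the posterior after n observations with total T = Σxᵢ is Gamma(α+n, β+T).
Posterior: Gamma(3.8+9, 0.8+64.7) = Gamma(12.8, 65.5).
Var = α/β² = 0.002984.

0.002984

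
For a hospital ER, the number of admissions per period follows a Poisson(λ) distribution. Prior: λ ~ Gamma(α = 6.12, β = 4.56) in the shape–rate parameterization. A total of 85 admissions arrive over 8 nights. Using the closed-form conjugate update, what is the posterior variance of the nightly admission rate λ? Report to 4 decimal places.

With a Gamma(shape α, rate β) prior, the Poisson likelihood is conjugate: the posterior is Gamma(α + ΣXᵢ, β + n).
Posterior: Gamma(α+S, β+n) = Gamma(6.12+85, 4.56+8) = Gamma(91.12, 12.56).
Var = α/β² = 91.12/12.56² = 0.5776.

0.5776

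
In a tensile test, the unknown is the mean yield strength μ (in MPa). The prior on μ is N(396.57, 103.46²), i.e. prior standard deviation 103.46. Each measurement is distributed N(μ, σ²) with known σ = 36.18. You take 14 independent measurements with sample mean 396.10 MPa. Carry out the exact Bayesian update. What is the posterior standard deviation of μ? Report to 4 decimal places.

For Normal data with known variance σ², a Normal(μ₀, σ₀²) prior on μ is conjugate. Posterior precision = 1/σ₀² + n/σ²; posterior mean is the precision-weighted average of μ₀ and x̄.
σ₀² = 103.46² = 10703.9716, σ² = 36.18² = 1308.9924; σ² + n·σ₀² = 1308.9924 + 14·10703.9716 = 151164.5948.
Posterior precision = 1/σ₀² + n/σ² = 1/10703.9716 + 14/1308.9924 = (σ² + n·σ₀²)/(σ₀²σ²) = 151164.5948/(10703.9716·1308.9924); posterior variance σₙ² = σ₀²σ²/(σ² + n·σ₀²) = 10703.9716·1308.9924/151164.5948 = 92.689809.
Posterior SD = √σₙ² = √(10703.9716·1308.9924/151164.5948) = 9.6276.

9.6276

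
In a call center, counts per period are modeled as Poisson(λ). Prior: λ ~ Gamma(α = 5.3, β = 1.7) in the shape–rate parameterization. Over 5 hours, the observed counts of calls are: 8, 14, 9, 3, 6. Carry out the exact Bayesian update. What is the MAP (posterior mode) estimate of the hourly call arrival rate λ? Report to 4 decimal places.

6.6119

With a Gamma(shape α, rate β) prior, the Poisson likelihood is conjugate: the posterior is Gamma(α + ΣXᵢ, β + n).
Sum of counts S = 40 over n = 5 hours.
Posterior: Gamma(α+S, β+n) = Gamma(5.3+40, 1.7+5) = Gamma(45.3, 6.7).
Mode of Gamma(α,β) for α≥1 is (α−1)/β = 44.3/6.7 = 6.6119.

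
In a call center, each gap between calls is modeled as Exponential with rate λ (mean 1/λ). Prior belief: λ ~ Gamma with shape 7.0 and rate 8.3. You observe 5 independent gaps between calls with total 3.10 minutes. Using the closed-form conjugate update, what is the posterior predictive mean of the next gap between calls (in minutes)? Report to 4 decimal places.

1.0364

With a Gamma(shape α, rate β) prior on the exponential rate λ, the posterior after n observations with total T = Σxᵢ is Gamma(α+n, β+T).
Posterior: Gamma(7.0+5, 8.3+3.10) = Gamma(12.0, 11.40).
The predictive distribution for the next observation is Lomax; its mean is β/(α−1) = 11.40/11.0 = 1.0364.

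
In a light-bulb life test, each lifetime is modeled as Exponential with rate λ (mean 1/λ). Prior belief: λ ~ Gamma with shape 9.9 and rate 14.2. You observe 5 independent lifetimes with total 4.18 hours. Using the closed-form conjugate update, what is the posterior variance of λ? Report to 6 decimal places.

With a Gamma(shape α, rate β) prior on the exponential rate λ, the posterior after n observations with total T = Σxᵢ is Gamma(α+n, β+T).
Posterior: Gamma(9.9+5, 14.2+4.18) = Gamma(14.9, 18.38).
Var = α/β² = 0.044106.

0.044106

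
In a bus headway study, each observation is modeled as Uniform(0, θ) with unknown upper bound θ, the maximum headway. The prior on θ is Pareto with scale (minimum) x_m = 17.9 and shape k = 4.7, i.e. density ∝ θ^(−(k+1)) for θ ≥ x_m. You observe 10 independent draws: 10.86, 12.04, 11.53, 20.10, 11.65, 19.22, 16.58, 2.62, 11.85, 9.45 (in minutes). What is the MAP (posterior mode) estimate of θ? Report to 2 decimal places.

A Pareto(scale x_m, shape k) prior on the upper bound θ of Uniform(0, θ) is conjugate: posterior is Pareto(max(x_m, max xᵢ), k + n).
Sample maximum = 20.10; prior scale x_m = 17.9 → posterior scale = max = 20.10.
Posterior shape = 4.7 + 10 = 14.7.
The Pareto density is decreasing on [x_m, ∞), so the mode is x_m = 20.10.

20.10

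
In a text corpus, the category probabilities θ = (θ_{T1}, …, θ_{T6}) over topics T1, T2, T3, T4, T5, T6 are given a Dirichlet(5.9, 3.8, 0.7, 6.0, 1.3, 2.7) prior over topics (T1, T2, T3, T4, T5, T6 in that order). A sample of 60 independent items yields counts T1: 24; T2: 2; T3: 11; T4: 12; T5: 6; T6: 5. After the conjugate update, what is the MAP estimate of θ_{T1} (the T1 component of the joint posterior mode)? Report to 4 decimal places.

0.3884

The Dirichlet prior is conjugate to the Multinomial likelihood: each posterior αⱼ = prior αⱼ + observed count nⱼ.
Posterior concentration: (29.9, 5.8, 11.7, 18.0, 7.3, 7.7), total = 80.4.
Joint mode component: (α_{T1}−1)/(Σα−K) = 28.9/74.4 = 0.3884.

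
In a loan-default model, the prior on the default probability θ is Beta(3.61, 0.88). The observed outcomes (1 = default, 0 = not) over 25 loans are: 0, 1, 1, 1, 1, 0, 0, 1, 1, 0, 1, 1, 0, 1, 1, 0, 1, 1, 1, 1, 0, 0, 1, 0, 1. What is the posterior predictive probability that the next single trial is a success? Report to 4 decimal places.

0.6650

The Beta prior is conjugate to a Binomial/Bernoulli likelihood; the update adds successes to α and failures to β.
Posterior: Beta(α+k, β+n−k) = Beta(3.61+16, 0.88+9) = Beta(19.61, 9.88).
For a single future Bernoulli trial, P(success | data) = α/(α+β) = 0.6650.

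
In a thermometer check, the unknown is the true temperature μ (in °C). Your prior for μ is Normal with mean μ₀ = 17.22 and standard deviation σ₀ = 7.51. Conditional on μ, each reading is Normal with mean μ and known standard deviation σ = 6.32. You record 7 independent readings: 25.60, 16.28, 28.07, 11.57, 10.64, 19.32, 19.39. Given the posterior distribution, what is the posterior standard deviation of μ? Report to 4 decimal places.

2.2764

For Normal data with known variance σ², a Normal(μ₀, σ₀²) prior on μ is conjugate. Posterior precision = 1/σ₀² + n/σ²; posterior mean is the precision-weighted average of μ₀ and x̄.
σ₀² = 7.51² = 56.4001, σ² = 6.32² = 39.9424; σ² + n·σ₀² = 39.9424 + 7·56.4001 = 434.7431.
Posterior precision = 1/σ₀² + n/σ² = 1/56.4001 + 7/39.9424 = (σ² + n·σ₀²)/(σ₀²σ²) = 434.7431/(56.4001·39.9424); posterior variance σₙ² = σ₀²σ²/(σ² + n·σ₀²) = 56.4001·39.9424/434.7431 = 5.181808.
Posterior SD = √σₙ² = √(56.4001·39.9424/434.7431) = 2.2764.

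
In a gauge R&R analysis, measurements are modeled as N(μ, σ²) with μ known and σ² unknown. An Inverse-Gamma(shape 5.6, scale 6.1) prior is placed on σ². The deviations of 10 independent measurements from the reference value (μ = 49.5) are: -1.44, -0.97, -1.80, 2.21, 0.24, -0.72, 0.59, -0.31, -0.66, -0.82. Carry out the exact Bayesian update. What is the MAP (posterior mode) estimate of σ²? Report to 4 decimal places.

1.0977

With known mean μ and an Inverse-Gamma(α, β) prior on σ², the Normal likelihood is conjugate: posterior is Inv-Gamma(α + n/2, β + Σ(xᵢ−μ)²/2).
Σ(xᵢ−μ)² = (-1.44)² + (-0.97)² + (-1.80)² + (2.21)² + (0.24)² + (-0.72)² + (0.59)² + (-0.31)² + (-0.66)² + (-0.82)² = 13.2668.
Posterior: Inv-Gamma(5.6 + 10/2, 6.1 + 13.2668/2) = Inv-Gamma(10.60, 12.73340).
Mode = β/(α+1) = 12.73340/11.60 = 1.0977.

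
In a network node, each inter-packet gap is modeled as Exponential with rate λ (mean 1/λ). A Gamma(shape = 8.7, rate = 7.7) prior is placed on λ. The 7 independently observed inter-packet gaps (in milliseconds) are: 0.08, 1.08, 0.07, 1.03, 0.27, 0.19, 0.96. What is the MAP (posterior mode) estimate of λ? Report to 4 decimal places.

With a Gamma(shape α, rate β) prior on the exponential rate λ, the posterior after n observations with total T = Σxᵢ is Gamma(α+n, β+T).
Sum of observations T = 3.68 milliseconds; n = 7.
Posterior: Gamma(8.7+7, 7.7+3.68) = Gamma(15.7, 11.38).
Mode = (α−1)/β = 1.2917.

1.2917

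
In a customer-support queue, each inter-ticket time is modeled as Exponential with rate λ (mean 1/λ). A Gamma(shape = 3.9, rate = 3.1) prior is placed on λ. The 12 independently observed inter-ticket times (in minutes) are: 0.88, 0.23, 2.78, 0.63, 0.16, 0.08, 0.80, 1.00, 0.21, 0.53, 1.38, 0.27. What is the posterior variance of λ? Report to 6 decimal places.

0.109502

With a Gamma(shape α, rate β) prior on the exponential rate λ, the posterior after n observations with total T = Σxᵢ is Gamma(α+n, β+T).
Sum of observations T = 8.95 minutes; n = 12.
Posterior: Gamma(3.9+12, 3.1+8.95) = Gamma(15.9, 12.05).
Var = α/β² = 0.109502.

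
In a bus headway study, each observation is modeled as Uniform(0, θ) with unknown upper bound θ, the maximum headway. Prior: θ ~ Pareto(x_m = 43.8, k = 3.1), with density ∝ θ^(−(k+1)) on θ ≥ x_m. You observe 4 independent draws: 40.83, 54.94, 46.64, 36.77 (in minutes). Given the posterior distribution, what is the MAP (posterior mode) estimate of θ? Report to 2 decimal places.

A Pareto(scale x_m, shape k) prior on the upper bound θ of Uniform(0, θ) is conjugate: posterior is Pareto(max(x_m, max xᵢ), k + n).
Sample maximum = 54.94; prior scale x_m = 43.8 → posterior scale = max = 54.94.
Posterior shape = 3.1 + 4 = 7.1.
The Pareto density is decreasing on [x_m, ∞), so the mode is x_m = 54.94.

54.94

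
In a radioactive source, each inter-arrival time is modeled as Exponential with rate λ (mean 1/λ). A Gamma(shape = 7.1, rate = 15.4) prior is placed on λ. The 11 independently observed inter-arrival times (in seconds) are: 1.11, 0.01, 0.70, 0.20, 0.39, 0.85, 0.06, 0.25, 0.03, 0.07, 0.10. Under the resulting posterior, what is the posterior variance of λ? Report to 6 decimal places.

0.049253

With a Gamma(shape α, rate β) prior on the exponential rate λ, the posterior after n observations with total T = Σxᵢ is Gamma(α+n, β+T).
Sum of observations T = 3.77 seconds; n = 11.
Posterior: Gamma(7.1+11, 15.4+3.77) = Gamma(18.1, 19.17).
Var = α/β² = 0.049253.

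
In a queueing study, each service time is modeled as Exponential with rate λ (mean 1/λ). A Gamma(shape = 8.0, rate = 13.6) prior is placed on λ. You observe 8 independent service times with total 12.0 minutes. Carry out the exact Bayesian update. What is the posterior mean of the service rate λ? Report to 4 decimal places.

0.6250

With a Gamma(shape α, rate β) prior on the exponential rate λ, the posterior after n observations with total T = Σxᵢ is Gamma(α+n, β+T).
Posterior: Gamma(8.0+8, 13.6+12.0) = Gamma(16.0, 25.6).
Posterior mean of λ = α/β = 16.0/25.6 = 0.6250.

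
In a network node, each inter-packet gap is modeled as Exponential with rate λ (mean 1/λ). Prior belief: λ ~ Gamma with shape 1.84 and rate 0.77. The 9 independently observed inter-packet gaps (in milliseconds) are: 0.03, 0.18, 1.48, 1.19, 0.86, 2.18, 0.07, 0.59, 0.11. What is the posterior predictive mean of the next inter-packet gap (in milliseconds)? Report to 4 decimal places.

0.7581

With a Gamma(shape α, rate β) prior on the exponential rate λ, the posterior after n observations with total T = Σxᵢ is Gamma(α+n, β+T).
Sum of observations T = 6.69 milliseconds; n = 9.
Posterior: Gamma(1.84+9, 0.77+6.69) = Gamma(10.84, 7.46).
The predictive distribution for the next observation is Lomax; its mean is β/(α−1) = 7.46/9.84 = 0.7581.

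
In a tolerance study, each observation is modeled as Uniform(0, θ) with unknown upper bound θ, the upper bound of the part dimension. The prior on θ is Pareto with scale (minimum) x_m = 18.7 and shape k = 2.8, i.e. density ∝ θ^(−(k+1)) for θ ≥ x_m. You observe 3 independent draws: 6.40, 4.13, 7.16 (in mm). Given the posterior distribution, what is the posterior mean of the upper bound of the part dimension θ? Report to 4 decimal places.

A Pareto(scale x_m, shape k) prior on the upper bound θ of Uniform(0, θ) is conjugate: posterior is Pareto(max(x_m, max xᵢ), k + n).
Sample maximum = 7.16; prior scale x_m = 18.7 → posterior scale = max = 18.70.
Posterior shape = 2.8 + 3 = 5.8.
E[θ|data] = k·x_m/(k−1) = 5.8·18.70/4.8 = 22.5958.

22.5958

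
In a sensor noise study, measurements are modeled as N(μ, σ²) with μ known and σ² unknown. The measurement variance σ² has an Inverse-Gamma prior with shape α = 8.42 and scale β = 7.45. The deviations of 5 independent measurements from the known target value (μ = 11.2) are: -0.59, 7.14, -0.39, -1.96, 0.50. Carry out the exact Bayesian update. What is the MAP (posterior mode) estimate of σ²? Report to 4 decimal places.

With known mean μ and an Inverse-Gamma(α, β) prior on σ², the Normal likelihood is conjugate: posterior is Inv-Gamma(α + n/2, β + Σ(xᵢ−μ)²/2).
Σ(xᵢ−μ)² = (-0.59)² + (7.14)² + (-0.39)² + (-1.96)² + (0.50)² = 55.5714.
Posterior: Inv-Gamma(8.42 + 5/2, 7.45 + 55.5714/2) = Inv-Gamma(10.92, 35.23570).
Mode = β/(α+1) = 35.23570/11.92 = 2.9560.

2.9560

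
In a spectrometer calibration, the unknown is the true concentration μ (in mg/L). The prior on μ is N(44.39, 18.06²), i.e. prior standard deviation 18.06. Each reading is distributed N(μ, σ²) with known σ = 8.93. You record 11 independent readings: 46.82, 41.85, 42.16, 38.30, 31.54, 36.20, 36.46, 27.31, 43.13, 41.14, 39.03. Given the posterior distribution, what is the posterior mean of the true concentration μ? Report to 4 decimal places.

38.6672

For Normal data with known variance σ², a Normal(μ₀, σ₀²) prior on μ is conjugate. Posterior precision = 1/σ₀² + n/σ²; posterior mean is the precision-weighted average of μ₀ and x̄.
Σxᵢ = 46.82 + 41.85 + 42.16 + 38.30 + 31.54 + 36.20 + 36.46 + 27.31 + 43.13 + 41.14 + 39.03 = 423.94, so n·x̄ = 423.94.
σ₀² = 18.06² = 326.1636, σ² = 8.93² = 79.7449; σ² + n·σ₀² = 79.7449 + 11·326.1636 = 3667.5445.
Posterior mean = (μ₀/σ₀² + n·x̄/σ²)/(1/σ₀² + n/σ²) = (σ²·μ₀ + σ₀²·n·x̄)/(σ² + n·σ₀²) = (79.7449·44.39 + 326.1636·423.94)/3667.5445 = 141813.672695/3667.5445 = 38.6672.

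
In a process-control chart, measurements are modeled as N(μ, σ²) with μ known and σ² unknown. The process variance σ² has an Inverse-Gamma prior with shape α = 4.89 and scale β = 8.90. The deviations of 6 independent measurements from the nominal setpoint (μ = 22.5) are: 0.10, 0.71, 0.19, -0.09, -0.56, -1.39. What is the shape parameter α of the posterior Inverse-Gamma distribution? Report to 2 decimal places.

With known mean μ and an Inverse-Gamma(α, β) prior on σ², the Normal likelihood is conjugate: posterior is Inv-Gamma(α + n/2, β + Σ(xᵢ−μ)²/2).
Σ(xᵢ−μ)² = (0.10)² + (0.71)² + (0.19)² + (-0.09)² + (-0.56)² + (-1.39)² = 2.8040.
Posterior: Inv-Gamma(4.89 + 6/2, 8.90 + 2.8040/2) = Inv-Gamma(7.89, 10.30200).
Posterior α = 7.89.

7.89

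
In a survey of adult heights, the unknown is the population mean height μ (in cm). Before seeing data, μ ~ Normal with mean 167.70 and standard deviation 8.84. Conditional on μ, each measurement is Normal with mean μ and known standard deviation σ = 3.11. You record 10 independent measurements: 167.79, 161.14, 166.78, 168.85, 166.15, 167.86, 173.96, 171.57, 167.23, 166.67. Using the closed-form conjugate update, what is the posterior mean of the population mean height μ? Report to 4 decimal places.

167.7988

For Normal data with known variance σ², a Normal(μ₀, σ₀²) prior on μ is conjugate. Posterior precision = 1/σ₀² + n/σ²; posterior mean is the precision-weighted average of μ₀ and x̄.
Σxᵢ = 167.79 + 161.14 + 166.78 + 168.85 + 166.15 + 167.86 + 173.96 + 171.57 + 167.23 + 166.67 = 1678, so n·x̄ = 1678.
σ₀² = 8.84² = 78.1456, σ² = 3.11² = 9.6721; σ² + n·σ₀² = 9.6721 + 10·78.1456 = 791.1281.
Posterior mean = (μ₀/σ₀² + n·x̄/σ²)/(1/σ₀² + n/σ²) = (σ²·μ₀ + σ₀²·n·x̄)/(σ² + n·σ₀²) = (9.6721·167.70 + 78.1456·1678)/791.1281 = 132750.32797/791.1281 = 167.7988.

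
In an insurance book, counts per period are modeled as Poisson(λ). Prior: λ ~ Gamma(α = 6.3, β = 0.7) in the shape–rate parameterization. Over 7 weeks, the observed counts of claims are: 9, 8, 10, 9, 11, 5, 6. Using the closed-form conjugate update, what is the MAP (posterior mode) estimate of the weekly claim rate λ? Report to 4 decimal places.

8.2208

With a Gamma(shape α, rate β) prior, the Poisson likelihood is conjugate: the posterior is Gamma(α + ΣXᵢ, β + n).
Sum of counts S = 58 over n = 7 weeks.
Posterior: Gamma(α+S, β+n) = Gamma(6.3+58, 0.7+7) = Gamma(64.3, 7.7).
Mode of Gamma(α,β) for α≥1 is (α−1)/β = 63.3/7.7 = 8.2208.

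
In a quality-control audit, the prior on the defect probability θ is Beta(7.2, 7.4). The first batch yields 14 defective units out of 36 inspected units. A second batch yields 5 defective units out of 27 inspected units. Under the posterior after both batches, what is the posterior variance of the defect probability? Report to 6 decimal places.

0.002845

The Beta prior is conjugate to a Binomial/Bernoulli likelihood; the update adds successes to α and failures to β.
After batch 1: Beta(7.2+14, 7.4+22) = Beta(21.2, 29.4).
After batch 2: Beta(21.2+5, 29.4+22) = Beta(26.2, 51.4).
Var = αβ/((α+β)²(α+β+1)) = 26.2·51.4/(77.6²·78.6) = 0.002845.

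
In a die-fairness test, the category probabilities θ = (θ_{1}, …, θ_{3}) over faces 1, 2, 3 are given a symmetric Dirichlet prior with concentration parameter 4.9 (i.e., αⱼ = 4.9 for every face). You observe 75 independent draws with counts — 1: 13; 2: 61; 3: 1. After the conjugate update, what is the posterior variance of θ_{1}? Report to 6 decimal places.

The Dirichlet prior is conjugate to the Multinomial likelihood: each posterior αⱼ = prior αⱼ + observed count nⱼ.
Posterior concentration: (17.9, 65.9, 5.9), total = 89.7.
Var[θ_j] = α_j(Σα−α_j)/((Σα)²(Σα+1)) = 17.9·71.8/(89.7²·90.7) = 0.001761.

0.001761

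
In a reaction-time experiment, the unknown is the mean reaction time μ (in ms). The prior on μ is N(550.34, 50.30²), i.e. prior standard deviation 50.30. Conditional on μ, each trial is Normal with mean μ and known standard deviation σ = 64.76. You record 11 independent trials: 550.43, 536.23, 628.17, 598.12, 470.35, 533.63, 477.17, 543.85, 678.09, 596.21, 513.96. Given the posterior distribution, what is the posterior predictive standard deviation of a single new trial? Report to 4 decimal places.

For Normal data with known variance σ², a Normal(μ₀, σ₀²) prior on μ is conjugate. Posterior precision = 1/σ₀² + n/σ²; posterior mean is the precision-weighted average of μ₀ and x̄.
σ₀² = 50.30² = 2530.09, σ² = 64.76² = 4193.8576; σ² + n·σ₀² = 4193.8576 + 11·2530.09 = 32024.8476.
Posterior precision = 1/σ₀² + n/σ² = 1/2530.09 + 11/4193.8576 = (σ² + n·σ₀²)/(σ₀²σ²) = 32024.8476/(2530.09·4193.8576); posterior variance σₙ² = σ₀²σ²/(σ² + n·σ₀²) = 2530.09·4193.8576/32024.8476 = 331.331387.
Predictive variance for one new observation = σₙ² + σ² = 2530.09·4193.8576/32024.8476 + 4193.8576 = σ²·(σ₀² + 32024.8476)/32024.8476 = 4193.8576·34554.9376/32024.8476 = 4525.188987; SD = √(4193.8576·34554.9376/32024.8476) = 67.2695.

67.2695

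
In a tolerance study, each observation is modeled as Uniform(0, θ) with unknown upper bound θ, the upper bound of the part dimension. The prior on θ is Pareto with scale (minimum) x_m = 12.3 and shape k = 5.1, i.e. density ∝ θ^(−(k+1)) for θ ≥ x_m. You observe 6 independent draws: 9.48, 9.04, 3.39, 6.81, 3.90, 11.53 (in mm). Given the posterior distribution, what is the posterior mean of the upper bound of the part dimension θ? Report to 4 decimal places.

A Pareto(scale x_m, shape k) prior on the upper bound θ of Uniform(0, θ) is conjugate: posterior is Pareto(max(x_m, max xᵢ), k + n).
Sample maximum = 11.53; prior scale x_m = 12.3 → posterior scale = max = 12.30.
Posterior shape = 5.1 + 6 = 11.1.
E[θ|data] = k·x_m/(k−1) = 11.1·12.30/10.1 = 13.5178.

13.5178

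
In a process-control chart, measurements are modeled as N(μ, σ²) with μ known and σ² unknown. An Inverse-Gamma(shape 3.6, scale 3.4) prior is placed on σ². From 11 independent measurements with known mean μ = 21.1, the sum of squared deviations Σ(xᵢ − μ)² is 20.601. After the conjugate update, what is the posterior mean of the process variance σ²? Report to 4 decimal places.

With known mean μ and an Inverse-Gamma(α, β) prior on σ², the Normal likelihood is conjugate: posterior is Inv-Gamma(α + n/2, β + Σ(xᵢ−μ)²/2).
Posterior: Inv-Gamma(3.6 + 11/2, 3.4 + 20.601/2) = Inv-Gamma(9.10, 13.7005).
E[σ²|data] = β/(α−1) = 13.7005/8.10 = 1.6914.

1.6914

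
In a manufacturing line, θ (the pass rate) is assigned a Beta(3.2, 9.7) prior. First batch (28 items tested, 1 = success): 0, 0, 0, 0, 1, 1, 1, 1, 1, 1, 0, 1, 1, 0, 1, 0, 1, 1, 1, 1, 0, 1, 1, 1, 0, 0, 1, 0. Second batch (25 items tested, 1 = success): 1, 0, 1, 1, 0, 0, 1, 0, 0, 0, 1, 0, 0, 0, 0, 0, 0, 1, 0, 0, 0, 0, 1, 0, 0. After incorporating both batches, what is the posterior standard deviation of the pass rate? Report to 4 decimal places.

The Beta prior is conjugate to a Binomial/Bernoulli likelihood; the update adds successes to α and failures to β.
After batch 1: Beta(3.2+17, 9.7+11) = Beta(20.2, 20.7).
After batch 2: Beta(20.2+7, 20.7+18) = Beta(27.2, 38.7).
Var = αβ/((α+β)²(α+β+1)) = 27.2·38.7/(65.9²·66.9) = 0.00362312; SD = √0.00362312 = 0.0602.

0.0602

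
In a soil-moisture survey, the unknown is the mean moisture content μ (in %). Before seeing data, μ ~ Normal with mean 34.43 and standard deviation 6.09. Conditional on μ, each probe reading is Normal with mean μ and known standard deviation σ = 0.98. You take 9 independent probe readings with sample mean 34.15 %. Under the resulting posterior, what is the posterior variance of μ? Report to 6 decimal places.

0.106405

For Normal data with known variance σ², a Normal(μ₀, σ₀²) prior on μ is conjugate. Posterior precision = 1/σ₀² + n/σ²; posterior mean is the precision-weighted average of μ₀ and x̄.
σ₀² = 6.09² = 37.0881, σ² = 0.98² = 0.9604; σ² + n·σ₀² = 0.9604 + 9·37.0881 = 334.7533.
Posterior precision = 1/σ₀² + n/σ² = 1/37.0881 + 9/0.9604 = (σ² + n·σ₀²)/(σ₀²σ²) = 334.7533/(37.0881·0.9604); posterior variance σₙ² = σ₀²σ²/(σ² + n·σ₀²) = 37.0881·0.9604/334.7533 = 0.106405.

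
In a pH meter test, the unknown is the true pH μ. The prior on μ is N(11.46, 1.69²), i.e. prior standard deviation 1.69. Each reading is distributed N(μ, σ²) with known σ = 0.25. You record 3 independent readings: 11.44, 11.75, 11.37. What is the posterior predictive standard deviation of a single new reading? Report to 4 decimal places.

0.2884

For Normal data with known variance σ², a Normal(μ₀, σ₀²) prior on μ is conjugate. Posterior precision = 1/σ₀² + n/σ²; posterior mean is the precision-weighted average of μ₀ and x̄.
σ₀² = 1.69² = 2.8561, σ² = 0.25² = 0.0625; σ² + n·σ₀² = 0.0625 + 3·2.8561 = 8.6308.
Posterior precision = 1/σ₀² + n/σ² = 1/2.8561 + 3/0.0625 = (σ² + n·σ₀²)/(σ₀²σ²) = 8.6308/(2.8561·0.0625); posterior variance σₙ² = σ₀²σ²/(σ² + n·σ₀²) = 2.8561·0.0625/8.6308 = 0.020682.
Predictive variance for one new observation = σₙ² + σ² = 2.8561·0.0625/8.6308 + 0.0625 = σ²·(σ₀² + 8.6308)/8.6308 = 0.0625·11.4869/8.6308 = 0.083182; SD = √(0.0625·11.4869/8.6308) = 0.2884.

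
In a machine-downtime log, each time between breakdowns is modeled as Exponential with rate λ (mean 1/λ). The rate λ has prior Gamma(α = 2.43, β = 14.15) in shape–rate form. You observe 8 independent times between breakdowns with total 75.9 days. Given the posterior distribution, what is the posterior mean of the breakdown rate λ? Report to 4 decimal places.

0.1158

With a Gamma(shape α, rate β) prior on the exponential rate λ, the posterior after n observations with total T = Σxᵢ is Gamma(α+n, β+T).
Posterior: Gamma(2.43+8, 14.15+75.9) = Gamma(10.43, 90.05).
Posterior mean of λ = α/β = 10.43/90.05 = 0.1158.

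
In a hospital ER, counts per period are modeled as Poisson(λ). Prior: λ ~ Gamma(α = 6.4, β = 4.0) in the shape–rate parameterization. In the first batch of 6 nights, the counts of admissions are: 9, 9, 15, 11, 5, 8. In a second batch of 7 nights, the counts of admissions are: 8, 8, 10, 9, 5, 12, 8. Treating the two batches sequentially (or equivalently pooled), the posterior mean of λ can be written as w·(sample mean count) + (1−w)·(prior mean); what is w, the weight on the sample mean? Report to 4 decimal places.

With a Gamma(shape α, rate β) prior, the Poisson likelihood is conjugate: the posterior is Gamma(α + ΣXᵢ, β + n).
Total number of nights: n = 6 + 7 = 13.
Posterior mean = (α₀+S)/(β₀+n) = [n/(β₀+n)]·(S/n) + [β₀/(β₀+n)]·(α₀/β₀), so only n and β₀ enter the weight.
Weight on data w = n/(β₀+n) = 13/(4.0+13) = 13/17.0 = 0.7647.

0.7647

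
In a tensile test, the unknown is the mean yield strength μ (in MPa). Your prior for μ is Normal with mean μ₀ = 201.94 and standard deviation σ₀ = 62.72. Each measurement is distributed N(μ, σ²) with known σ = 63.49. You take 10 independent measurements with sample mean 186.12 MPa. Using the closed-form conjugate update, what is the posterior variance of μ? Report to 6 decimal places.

365.631585

For Normal data with known variance σ², a Normal(μ₀, σ₀²) prior on μ is conjugate. Posterior precision = 1/σ₀² + n/σ²; posterior mean is the precision-weighted average of μ₀ and x̄.
σ₀² = 62.72² = 3933.7984, σ² = 63.49² = 4030.9801; σ² + n·σ₀² = 4030.9801 + 10·3933.7984 = 43368.9641.
Posterior precision = 1/σ₀² + n/σ² = 1/3933.7984 + 10/4030.9801 = (σ² + n·σ₀²)/(σ₀²σ²) = 43368.9641/(3933.7984·4030.9801); posterior variance σₙ² = σ₀²σ²/(σ² + n·σ₀²) = 3933.7984·4030.9801/43368.9641 = 365.631585.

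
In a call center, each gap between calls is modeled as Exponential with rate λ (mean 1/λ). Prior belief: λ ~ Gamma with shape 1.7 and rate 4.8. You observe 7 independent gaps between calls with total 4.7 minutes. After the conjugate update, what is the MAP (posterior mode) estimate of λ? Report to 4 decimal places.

0.8105

With a Gamma(shape α, rate β) prior on the exponential rate λ, the posterior after n observations with total T = Σxᵢ is Gamma(α+n, β+T).
Posterior: Gamma(1.7+7, 4.8+4.7) = Gamma(8.7, 9.5).
Mode = (α−1)/β = 0.8105.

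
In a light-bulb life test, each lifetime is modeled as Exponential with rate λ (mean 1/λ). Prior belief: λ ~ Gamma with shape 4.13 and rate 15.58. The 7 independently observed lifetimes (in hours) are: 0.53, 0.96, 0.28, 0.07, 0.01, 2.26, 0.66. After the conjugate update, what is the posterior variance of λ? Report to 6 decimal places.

0.026876

With a Gamma(shape α, rate β) prior on the exponential rate λ, the posterior after n observations with total T = Σxᵢ is Gamma(α+n, β+T).
Sum of observations T = 4.77 hours; n = 7.
Posterior: Gamma(4.13+7, 15.58+4.77) = Gamma(11.13, 20.35).
Var = α/β² = 0.026876.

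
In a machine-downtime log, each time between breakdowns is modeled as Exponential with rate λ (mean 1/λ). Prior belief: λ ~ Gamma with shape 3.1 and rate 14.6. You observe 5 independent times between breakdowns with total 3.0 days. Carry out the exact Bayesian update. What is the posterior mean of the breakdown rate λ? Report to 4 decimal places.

0.4602

With a Gamma(shape α, rate β) prior on the exponential rate λ, the posterior after n observations with total T = Σxᵢ is Gamma(α+n, β+T).
Posterior: Gamma(3.1+5, 14.6+3.0) = Gamma(8.1, 17.6).
Posterior mean of λ = α/β = 8.1/17.6 = 0.4602.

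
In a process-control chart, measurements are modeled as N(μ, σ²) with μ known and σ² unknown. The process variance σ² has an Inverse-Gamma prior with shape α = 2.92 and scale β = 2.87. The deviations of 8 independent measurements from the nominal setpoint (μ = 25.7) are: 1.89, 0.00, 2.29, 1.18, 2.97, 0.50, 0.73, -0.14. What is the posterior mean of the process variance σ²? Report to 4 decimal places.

2.1598

With known mean μ and an Inverse-Gamma(α, β) prior on σ², the Normal likelihood is conjugate: posterior is Inv-Gamma(α + n/2, β + Σ(xᵢ−μ)²/2).
Σ(xᵢ−μ)² = (1.89)² + (0.00)² + (2.29)² + (1.18)² + (2.97)² + (0.50)² + (0.73)² + (-0.14)² = 19.8320.
Posterior: Inv-Gamma(2.92 + 8/2, 2.87 + 19.8320/2) = Inv-Gamma(6.92, 12.78600).
E[σ²|data] = β/(α−1) = 12.78600/5.92 = 2.1598.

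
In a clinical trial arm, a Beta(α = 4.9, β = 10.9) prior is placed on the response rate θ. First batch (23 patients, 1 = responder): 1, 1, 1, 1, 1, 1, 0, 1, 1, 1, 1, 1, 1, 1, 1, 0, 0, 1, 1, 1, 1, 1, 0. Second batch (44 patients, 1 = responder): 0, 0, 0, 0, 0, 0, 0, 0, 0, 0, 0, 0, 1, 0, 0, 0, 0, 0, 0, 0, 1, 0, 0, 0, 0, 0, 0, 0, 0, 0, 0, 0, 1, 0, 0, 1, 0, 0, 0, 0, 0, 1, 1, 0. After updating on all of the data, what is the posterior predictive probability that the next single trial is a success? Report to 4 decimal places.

0.3611

The Beta prior is conjugate to a Binomial/Bernoulli likelihood; the update adds successes to α and failures to β.
After batch 1: Beta(4.9+19, 10.9+4) = Beta(23.9, 14.9).
After batch 2: Beta(23.9+6, 14.9+38) = Beta(29.9, 52.9).
For a single future Bernoulli trial, P(success | data) = α/(α+β) = 0.3611.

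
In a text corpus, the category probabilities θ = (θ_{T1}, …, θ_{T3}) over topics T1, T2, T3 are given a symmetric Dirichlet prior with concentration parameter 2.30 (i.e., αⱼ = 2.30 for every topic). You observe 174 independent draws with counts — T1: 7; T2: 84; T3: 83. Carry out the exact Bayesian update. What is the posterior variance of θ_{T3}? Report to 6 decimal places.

0.001370

The Dirichlet prior is conjugate to the Multinomial likelihood: each posterior αⱼ = prior αⱼ + observed count nⱼ.
Posterior concentration: (9.30, 86.30, 85.30), total = 180.90.
Var[θ_j] = α_j(Σα−α_j)/((Σα)²(Σα+1)) = 85.30·95.60/(180.90²·181.90) = 0.001370.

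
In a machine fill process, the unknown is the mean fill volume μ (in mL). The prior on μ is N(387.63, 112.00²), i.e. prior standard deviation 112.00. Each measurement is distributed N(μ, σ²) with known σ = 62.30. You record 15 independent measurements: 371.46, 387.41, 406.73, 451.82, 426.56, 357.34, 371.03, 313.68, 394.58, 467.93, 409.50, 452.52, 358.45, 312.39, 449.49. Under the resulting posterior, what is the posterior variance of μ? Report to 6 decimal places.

For Normal data with known variance σ², a Normal(μ₀, σ₀²) prior on μ is conjugate. Posterior precision = 1/σ₀² + n/σ²; posterior mean is the precision-weighted average of μ₀ and x̄.
σ₀² = 112.00² = 12544, σ² = 62.30² = 3881.29; σ² + n·σ₀² = 3881.29 + 15·12544 = 192041.29.
Posterior precision = 1/σ₀² + n/σ² = 1/12544 + 15/3881.29 = (σ² + n·σ₀²)/(σ₀²σ²) = 192041.29/(12544·3881.29); posterior variance σₙ² = σ₀²σ²/(σ² + n·σ₀²) = 12544·3881.29/192041.29 = 253.523093.

253.523093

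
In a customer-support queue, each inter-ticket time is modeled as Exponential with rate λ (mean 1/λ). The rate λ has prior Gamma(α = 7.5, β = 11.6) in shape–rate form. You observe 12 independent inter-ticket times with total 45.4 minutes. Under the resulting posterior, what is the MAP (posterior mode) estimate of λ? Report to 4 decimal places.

With a Gamma(shape α, rate β) prior on the exponential rate λ, the posterior after n observations with total T = Σxᵢ is Gamma(α+n, β+T).
Posterior: Gamma(7.5+12, 11.6+45.4) = Gamma(19.5, 57.0).
Mode = (α−1)/β = 0.3246.

0.3246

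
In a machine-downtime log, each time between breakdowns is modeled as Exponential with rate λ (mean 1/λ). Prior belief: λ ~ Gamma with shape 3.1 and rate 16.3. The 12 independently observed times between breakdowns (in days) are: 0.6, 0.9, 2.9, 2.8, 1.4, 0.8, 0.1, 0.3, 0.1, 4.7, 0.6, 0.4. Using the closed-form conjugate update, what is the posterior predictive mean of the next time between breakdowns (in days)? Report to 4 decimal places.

With a Gamma(shape α, rate β) prior on the exponential rate λ, the posterior after n observations with total T = Σxᵢ is Gamma(α+n, β+T).
Sum of observations T = 15.6 days; n = 12.
Posterior: Gamma(3.1+12, 16.3+15.6) = Gamma(15.1, 31.9).
The predictive distribution for the next observation is Lomax; its mean is β/(α−1) = 31.9/14.1 = 2.2624.

2.2624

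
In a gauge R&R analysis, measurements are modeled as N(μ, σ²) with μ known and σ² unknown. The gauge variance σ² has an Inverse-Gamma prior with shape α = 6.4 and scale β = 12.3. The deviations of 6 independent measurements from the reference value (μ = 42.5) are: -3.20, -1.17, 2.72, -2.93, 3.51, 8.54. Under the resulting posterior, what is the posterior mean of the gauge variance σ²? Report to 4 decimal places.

With known mean μ and an Inverse-Gamma(α, β) prior on σ², the Normal likelihood is conjugate: posterior is Inv-Gamma(α + n/2, β + Σ(xᵢ−μ)²/2).
Σ(xᵢ−μ)² = (-3.20)² + (-1.17)² + (2.72)² + (-2.93)² + (3.51)² + (8.54)² = 112.8439.
Posterior: Inv-Gamma(6.4 + 6/2, 12.3 + 112.8439/2) = Inv-Gamma(9.40, 68.72195).
E[σ²|data] = β/(α−1) = 68.72195/8.40 = 8.1812.

8.1812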